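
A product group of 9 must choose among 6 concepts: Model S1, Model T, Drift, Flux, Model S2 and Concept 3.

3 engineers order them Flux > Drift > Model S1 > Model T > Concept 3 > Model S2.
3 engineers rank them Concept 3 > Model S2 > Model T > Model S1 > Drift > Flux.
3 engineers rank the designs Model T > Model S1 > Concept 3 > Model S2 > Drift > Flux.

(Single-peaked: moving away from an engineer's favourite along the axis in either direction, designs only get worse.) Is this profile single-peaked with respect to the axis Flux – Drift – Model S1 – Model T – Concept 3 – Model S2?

yes

Axis positions: Flux=1, Drift=2, Model S1=3, Model T=4, Concept 3=5, Model S2=6.
Ballot type 1 (peak Flux at position 1): ranking walks positions 1-2-3-4-5-6, expanding outward from the peak — single-peaked.
Ballot type 2 (peak Concept 3 at position 5): ranking walks positions 5-6-4-3-2-1, expanding outward from the peak — single-peaked.
Ballot type 3 (peak Model T at position 4): ranking walks positions 4-3-5-6-2-1, expanding outward from the peak — single-peaked.
Every ranking is single-peaked on this axis.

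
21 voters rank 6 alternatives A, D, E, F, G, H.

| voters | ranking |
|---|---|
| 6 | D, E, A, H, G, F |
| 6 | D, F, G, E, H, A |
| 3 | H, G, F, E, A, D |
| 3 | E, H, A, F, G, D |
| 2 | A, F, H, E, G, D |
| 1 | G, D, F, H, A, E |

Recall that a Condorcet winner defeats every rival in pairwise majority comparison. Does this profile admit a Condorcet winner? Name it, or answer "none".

D

Pairwise majorities:
A vs D: D, 13–8.
A vs E: A is ranked higher on 2+1 = 3 ballots, E on 18. E wins 18–3.
A–F: A 11–10.
A–G: A 11–10.
A vs H: H, 13–8.
D vs E: D, 13–8.
D vs F: D, 13–8.
D vs G: D is ranked higher on 6+6 = 12 ballots, G on 9. D wins 12–9.
D vs H: D wins 13–8.
E vs F: E is ranked higher on 6+3 = 9 ballots, F on 12. F wins 12–9.
E–G: E 11–10.
E vs H: 6+6+3 = 15 for E, 6 for H — E by 15–6.
F vs G: F, 11–10.
F–H: H 12–9.
G vs H: G preferred on 6+1 = 7 ballots; H wins 14–7.
D wins every pairwise contest, so D is the Condorcet winner.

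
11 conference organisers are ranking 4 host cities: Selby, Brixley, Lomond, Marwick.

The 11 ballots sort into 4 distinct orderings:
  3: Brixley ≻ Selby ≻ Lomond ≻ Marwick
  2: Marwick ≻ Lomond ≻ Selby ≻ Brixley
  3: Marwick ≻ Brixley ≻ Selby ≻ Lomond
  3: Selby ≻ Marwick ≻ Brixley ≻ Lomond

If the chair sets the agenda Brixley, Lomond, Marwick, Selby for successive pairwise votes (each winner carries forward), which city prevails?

Selby

Round 1: Brixley vs Lomond — 9–2, Brixley advances.
Round 2: Brixley vs Marwick — 3–8, Marwick advances.
Round 3: Marwick vs Selby — 5–6, Selby advances.
The agenda winner is Selby.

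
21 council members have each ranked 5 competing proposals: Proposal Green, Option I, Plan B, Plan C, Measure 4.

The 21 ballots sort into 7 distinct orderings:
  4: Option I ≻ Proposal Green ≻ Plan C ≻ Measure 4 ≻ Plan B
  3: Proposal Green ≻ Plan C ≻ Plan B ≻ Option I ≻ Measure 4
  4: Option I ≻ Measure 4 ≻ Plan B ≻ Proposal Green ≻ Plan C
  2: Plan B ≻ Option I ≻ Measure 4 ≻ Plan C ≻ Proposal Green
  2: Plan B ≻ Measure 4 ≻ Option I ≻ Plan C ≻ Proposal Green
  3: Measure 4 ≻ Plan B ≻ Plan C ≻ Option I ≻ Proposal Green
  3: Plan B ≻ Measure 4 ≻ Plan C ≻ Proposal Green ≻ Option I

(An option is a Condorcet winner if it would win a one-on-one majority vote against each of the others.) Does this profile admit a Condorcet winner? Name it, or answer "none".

none

Head-to-head results (21 council members):
Proposal Green vs Option I: Proposal Green preferred on 3+3 = 6 ballots; Option I wins 15–6.
Proposal Green vs Plan B: Proposal Green is ranked higher on 4+3 = 7 ballots, Plan B on 14. Plan B wins 14–7.
Proposal Green vs Plan C: 11 to 10, Proposal Green.
Proposal Green vs Measure 4: Proposal Green is ranked higher on 4+3 = 7 ballots, Measure 4 on 14. Measure 4 wins 14–7.
Option I vs Plan B: Option I is ranked higher on 4+4 = 8 ballots, Plan B on 13. Plan B wins 13–8.
Option I vs Plan C: 12 to 9, Option I.
Option I vs Measure 4: 4+3+4+2 = 13 for Option I, 8 for Measure 4 — Option I by 13–8.
Plan B vs Plan C: 14 to 7, Plan B.
Plan B vs Measure 4: Plan B preferred on 3+2+2+3 = 10 ballots; Measure 4 wins 11–10.
Plan C vs Measure 4: 7 to 14, Measure 4.
Every option loses at least once (Proposal Green loses to Option I; Option I loses to Plan B; Plan B loses to Measure 4; Plan C loses to Proposal Green; Measure 4 loses to Option I). The majority relation contains the cycle Option I → Measure 4 → Plan B → Option I, so there is no Condorcet winner.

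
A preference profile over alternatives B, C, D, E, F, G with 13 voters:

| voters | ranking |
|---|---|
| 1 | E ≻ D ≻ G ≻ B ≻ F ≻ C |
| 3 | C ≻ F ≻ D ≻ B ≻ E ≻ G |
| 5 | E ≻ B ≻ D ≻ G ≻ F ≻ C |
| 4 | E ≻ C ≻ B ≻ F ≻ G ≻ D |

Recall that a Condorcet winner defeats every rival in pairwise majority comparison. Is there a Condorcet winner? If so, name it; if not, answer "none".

E

Pairwise majorities:
B vs C: 6 to 7, C.
B vs D: 9 to 4, B.
B vs E: 3 for B, 10 for E — E by 10–3.
B vs F: B preferred on 1+5+4 = 10 ballots; B wins 10–3.
B vs G: 3+5+4 = 12 for B, 1 for G — B by 12–1.
C vs D: C preferred on 3+4 = 7 ballots; C wins 7–6.
C vs E: 3 for C, 10 for E — E by 10–3.
C vs F: 3+4 = 7 for C, 6 for F — C by 7–6.
C vs G: 3+4 = 7 for C, 6 for G — C by 7–6.
D vs E: 3 for D, 10 for E — E by 10–3.
D vs F: 1+5 = 6 for D, 7 for F — F by 7–6.
D vs G: D is ranked higher on 1+3+5 = 9 ballots, G on 4. D wins 9–4.
E vs F: 1+5+4 = 10 for E, 3 for F — E by 10–3.
E vs G: 1+3+5+4 = 13 for E, 0 for G — E by 13–0.
F vs G: 3+4 = 7 for F, 6 for G — F by 7–6.
E beats each of B, C, D, F, G — E is the Condorcet winner.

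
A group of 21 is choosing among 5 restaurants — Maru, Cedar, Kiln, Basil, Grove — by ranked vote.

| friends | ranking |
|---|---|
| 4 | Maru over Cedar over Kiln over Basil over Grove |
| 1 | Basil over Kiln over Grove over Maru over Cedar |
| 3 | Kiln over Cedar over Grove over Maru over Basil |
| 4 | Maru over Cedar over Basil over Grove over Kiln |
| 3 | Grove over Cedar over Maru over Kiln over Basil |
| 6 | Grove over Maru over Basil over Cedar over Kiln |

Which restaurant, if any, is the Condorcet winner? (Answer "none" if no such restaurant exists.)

Head-to-head results (21 friends):
Maru–Cedar: Maru 15–6.
Maru vs Kiln: Maru is ranked higher on 4+4+3+6 = 17 ballots, Kiln on 4. Maru wins 17–4.
Maru vs Basil: Maru wins 20–1.
Maru–Grove: Grove 13–8.
Cedar vs Kiln: 4+4+3+6 = 17 for Cedar, 4 for Kiln — Cedar by 17–4.
Cedar vs Basil: Cedar, 14–7.
Cedar vs Grove: Cedar preferred on 4+3+4 = 11 ballots; Cedar wins 11–10.
Kiln vs Basil: 4+3+3 = 10 for Kiln, 11 for Basil — Basil by 11–10.
Kiln vs Grove: Grove, 13–8.
Basil–Grove: Grove 12–9.
Every restaurant loses at least once (Maru loses to Grove; Cedar loses to Maru; Kiln loses to Maru; Basil loses to Maru; Grove loses to Cedar). The majority relation contains the cycle Maru beats Cedar beats Grove beats Maru, so there is no Condorcet winner.

none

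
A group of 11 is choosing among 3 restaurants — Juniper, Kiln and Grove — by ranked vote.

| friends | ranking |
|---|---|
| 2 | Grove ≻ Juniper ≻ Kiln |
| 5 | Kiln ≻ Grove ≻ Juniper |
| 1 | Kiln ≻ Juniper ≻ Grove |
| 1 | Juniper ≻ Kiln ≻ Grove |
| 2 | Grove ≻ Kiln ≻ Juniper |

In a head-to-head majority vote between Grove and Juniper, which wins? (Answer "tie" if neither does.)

Ballots ranking Grove above Juniper: 2 + 5 + 2 = 9.
Ballots ranking Juniper above Grove: 11 − 9 = 2.
Grove wins the head-to-head 9–2.

Grove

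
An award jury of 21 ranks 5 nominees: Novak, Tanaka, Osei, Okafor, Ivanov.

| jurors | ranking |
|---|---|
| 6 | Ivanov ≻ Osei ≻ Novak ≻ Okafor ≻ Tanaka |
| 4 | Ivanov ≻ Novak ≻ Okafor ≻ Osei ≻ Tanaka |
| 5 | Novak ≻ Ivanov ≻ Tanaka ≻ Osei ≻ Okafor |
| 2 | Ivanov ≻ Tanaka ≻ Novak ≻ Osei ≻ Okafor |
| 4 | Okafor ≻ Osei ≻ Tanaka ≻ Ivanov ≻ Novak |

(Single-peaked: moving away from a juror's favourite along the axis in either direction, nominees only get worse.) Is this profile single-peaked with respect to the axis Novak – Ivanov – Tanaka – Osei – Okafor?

no

Axis positions: Novak=1, Ivanov=2, Tanaka=3, Osei=4, Okafor=5.
Cluster 1: ranking walks positions 2-4-1-5-3; Osei is ranked above Tanaka even though Tanaka lies between Osei and the peak Ivanov on the axis — preferences dip and rise again. Not single-peaked.
Cluster 2: ranking walks positions 2-1-5-4-3; Okafor is ranked above Tanaka even though Tanaka lies between Okafor and the peak Ivanov on the axis — preferences dip and rise again. Not single-peaked.
Cluster 3 (peak Novak at position 1): ranking walks positions 1-2-3-4-5, expanding outward from the peak — single-peaked.
Cluster 4 (peak Ivanov at position 2): ranking walks positions 2-3-1-4-5, expanding outward from the peak — single-peaked.
Cluster 5 (peak Okafor at position 5): ranking walks positions 5-4-3-2-1, expanding outward from the peak — single-peaked.
Cluster 1 violates single-peakedness, so the profile is not single-peaked on this axis.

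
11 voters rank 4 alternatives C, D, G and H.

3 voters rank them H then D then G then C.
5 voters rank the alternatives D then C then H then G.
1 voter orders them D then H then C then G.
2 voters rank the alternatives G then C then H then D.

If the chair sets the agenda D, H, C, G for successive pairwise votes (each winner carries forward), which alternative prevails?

D

Round 1: D vs H — 6–5, D advances.
Round 2: D vs C — 9–2, D advances.
Round 3: D vs G — 9–2, D advances.
D survives the agenda.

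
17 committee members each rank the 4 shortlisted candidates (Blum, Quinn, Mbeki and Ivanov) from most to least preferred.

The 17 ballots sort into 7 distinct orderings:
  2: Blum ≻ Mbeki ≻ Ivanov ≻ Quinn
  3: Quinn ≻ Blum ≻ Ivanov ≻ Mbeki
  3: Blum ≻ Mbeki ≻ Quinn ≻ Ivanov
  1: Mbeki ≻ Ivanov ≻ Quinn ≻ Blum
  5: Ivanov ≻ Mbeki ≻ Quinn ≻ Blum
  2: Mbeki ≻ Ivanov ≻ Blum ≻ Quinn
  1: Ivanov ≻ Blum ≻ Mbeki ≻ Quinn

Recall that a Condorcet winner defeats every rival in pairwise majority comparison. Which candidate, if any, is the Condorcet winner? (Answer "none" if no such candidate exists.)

Ivanov

Head-to-head results (17 committee members):
Blum–Quinn: Quinn 9–8.
Blum vs Mbeki: Blum, 9–8.
Blum vs Ivanov: Ivanov wins 9–8.
Quinn vs Mbeki: Mbeki wins 14–3.
Quinn vs Ivanov: Ivanov wins 11–6.
Mbeki vs Ivanov: Ivanov wins 9–8.
Only Ivanov has no losses; Ivanov is the Condorcet winner.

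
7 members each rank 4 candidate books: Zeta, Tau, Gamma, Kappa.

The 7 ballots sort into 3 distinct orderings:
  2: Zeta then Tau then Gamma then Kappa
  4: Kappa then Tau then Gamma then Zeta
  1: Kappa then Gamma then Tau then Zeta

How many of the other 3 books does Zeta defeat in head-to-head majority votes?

Zeta against each rival (7 members):
Zeta–Tau: Tau 5–2.
Zeta–Gamma: Gamma 5–2.
Zeta–Kappa: Kappa 5–2.
Zeta beats no one; loses to Tau, Gamma, Kappa — 0 pairwise wins.

0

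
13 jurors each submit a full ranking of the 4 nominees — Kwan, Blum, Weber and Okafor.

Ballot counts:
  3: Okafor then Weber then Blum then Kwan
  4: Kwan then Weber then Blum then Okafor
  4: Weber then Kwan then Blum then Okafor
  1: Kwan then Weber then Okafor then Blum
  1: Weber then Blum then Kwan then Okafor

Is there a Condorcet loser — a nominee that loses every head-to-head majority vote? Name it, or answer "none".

Pairwise majorities:
Kwan vs Blum: Kwan is ranked higher on 4+4+1 = 9 ballots, Blum on 4. Kwan wins 9–4.
Kwan vs Weber: Kwan is ranked higher on 4+1 = 5 ballots, Weber on 8. Weber wins 8–5.
Kwan vs Okafor: 4+4+1+1 = 10 for Kwan, 3 for Okafor — Kwan by 10–3.
Blum vs Weber: 0 to 13, Weber.
Blum vs Okafor: 9 to 4, Blum.
Weber vs Okafor: Weber is ranked higher on 4+4+1+1 = 10 ballots, Okafor on 3. Weber wins 10–3.
Okafor loses to every other nominee — it is the Condorcet loser.

Okafor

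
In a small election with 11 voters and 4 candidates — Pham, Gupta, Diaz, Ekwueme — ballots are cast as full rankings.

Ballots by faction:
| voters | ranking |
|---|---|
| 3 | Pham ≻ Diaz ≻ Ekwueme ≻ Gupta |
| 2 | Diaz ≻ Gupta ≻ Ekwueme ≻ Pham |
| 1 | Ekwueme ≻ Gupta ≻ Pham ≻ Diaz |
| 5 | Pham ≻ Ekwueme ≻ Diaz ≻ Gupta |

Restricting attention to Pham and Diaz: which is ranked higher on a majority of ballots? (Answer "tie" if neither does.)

Ballots ranking Pham above Diaz: 3 + 1 + 5 = 9.
Ballots ranking Diaz above Pham: 11 − 9 = 2.
Pham wins the head-to-head 9–2.

Pham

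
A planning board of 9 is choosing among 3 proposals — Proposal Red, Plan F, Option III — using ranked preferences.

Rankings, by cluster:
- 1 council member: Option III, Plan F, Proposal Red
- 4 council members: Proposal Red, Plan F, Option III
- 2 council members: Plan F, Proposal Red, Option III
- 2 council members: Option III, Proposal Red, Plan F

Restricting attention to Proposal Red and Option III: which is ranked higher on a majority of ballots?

Ballots ranking Proposal Red above Option III: 4 + 2 = 6.
Ballots ranking Option III above Proposal Red: 9 − 6 = 3.
Proposal Red wins the head-to-head 6–3.

Proposal Red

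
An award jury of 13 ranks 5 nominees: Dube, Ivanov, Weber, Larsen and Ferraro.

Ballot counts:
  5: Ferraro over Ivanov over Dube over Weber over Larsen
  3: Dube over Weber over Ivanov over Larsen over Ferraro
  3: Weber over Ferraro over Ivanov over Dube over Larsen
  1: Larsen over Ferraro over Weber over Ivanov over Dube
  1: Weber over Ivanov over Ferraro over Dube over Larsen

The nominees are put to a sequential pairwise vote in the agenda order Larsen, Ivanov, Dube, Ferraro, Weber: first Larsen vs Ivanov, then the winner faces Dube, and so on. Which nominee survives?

Weber

Round 1: Larsen vs Ivanov — 1–12, Ivanov advances.
Round 2: Ivanov vs Dube — 10–3, Ivanov advances.
Round 3: Ivanov vs Ferraro — 4–9, Ferraro advances.
Round 4: Ferraro vs Weber — 6–7, Weber advances.
Weber survives the agenda.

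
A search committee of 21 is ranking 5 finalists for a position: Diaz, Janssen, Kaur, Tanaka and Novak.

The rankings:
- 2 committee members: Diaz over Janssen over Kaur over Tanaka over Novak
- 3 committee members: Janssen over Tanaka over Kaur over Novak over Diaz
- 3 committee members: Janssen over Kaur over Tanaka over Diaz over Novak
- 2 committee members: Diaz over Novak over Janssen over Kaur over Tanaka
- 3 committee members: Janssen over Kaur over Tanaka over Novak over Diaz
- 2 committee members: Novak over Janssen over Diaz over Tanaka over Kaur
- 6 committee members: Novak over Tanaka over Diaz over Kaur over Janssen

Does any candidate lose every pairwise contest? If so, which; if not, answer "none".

none

Pairwise majorities:
Diaz vs Janssen: 10 to 11, Janssen.
Diaz vs Kaur: Diaz wins 12–9.
Diaz vs Tanaka: 6 to 15, Tanaka.
Diaz vs Novak: Novak, 14–7.
Janssen–Kaur: Janssen 15–6.
Janssen vs Tanaka: Janssen preferred on 2+3+3+2+3+2 = 15 ballots; Janssen wins 15–6.
Janssen vs Novak: Janssen is ranked higher on 2+3+3+3 = 11 ballots, Novak on 10. Janssen wins 11–10.
Kaur–Tanaka: Tanaka 11–10.
Kaur vs Novak: Kaur, 11–10.
Tanaka vs Novak: Tanaka wins 11–10.
Every candidate wins at least one matchup (Diaz beats Kaur; Janssen beats Diaz; Kaur beats Novak; Tanaka beats Diaz; Novak beats Diaz), so there is no Condorcet loser.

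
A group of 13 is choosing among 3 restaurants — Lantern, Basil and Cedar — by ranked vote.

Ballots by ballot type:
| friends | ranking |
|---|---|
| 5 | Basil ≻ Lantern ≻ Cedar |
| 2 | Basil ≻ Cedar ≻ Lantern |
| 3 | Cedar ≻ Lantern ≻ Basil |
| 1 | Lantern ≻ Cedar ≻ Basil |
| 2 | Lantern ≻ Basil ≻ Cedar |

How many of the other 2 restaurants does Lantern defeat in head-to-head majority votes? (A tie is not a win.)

Lantern against each rival (13 friends):
Lantern–Basil: Basil 7–6.
Lantern vs Cedar: Lantern wins 8–5.
Lantern beats Cedar; loses to Basil — 1 pairwise win.

1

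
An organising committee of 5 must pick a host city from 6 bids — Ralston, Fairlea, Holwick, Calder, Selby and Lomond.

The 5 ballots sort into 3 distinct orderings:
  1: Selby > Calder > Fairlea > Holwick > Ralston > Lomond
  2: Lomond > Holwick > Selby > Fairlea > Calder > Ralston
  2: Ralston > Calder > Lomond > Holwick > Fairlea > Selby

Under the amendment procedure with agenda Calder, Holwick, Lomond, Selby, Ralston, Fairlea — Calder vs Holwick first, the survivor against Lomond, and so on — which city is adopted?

Selby

Round 1: Calder vs Holwick — 3–2, Calder advances.
Round 2: Calder vs Lomond — 3–2, Calder advances.
Round 3: Calder vs Selby — 2–3, Selby advances.
Round 4: Selby vs Ralston — 3–2, Selby advances.
Round 5: Selby vs Fairlea — 3–2, Selby advances.
Selby survives the agenda.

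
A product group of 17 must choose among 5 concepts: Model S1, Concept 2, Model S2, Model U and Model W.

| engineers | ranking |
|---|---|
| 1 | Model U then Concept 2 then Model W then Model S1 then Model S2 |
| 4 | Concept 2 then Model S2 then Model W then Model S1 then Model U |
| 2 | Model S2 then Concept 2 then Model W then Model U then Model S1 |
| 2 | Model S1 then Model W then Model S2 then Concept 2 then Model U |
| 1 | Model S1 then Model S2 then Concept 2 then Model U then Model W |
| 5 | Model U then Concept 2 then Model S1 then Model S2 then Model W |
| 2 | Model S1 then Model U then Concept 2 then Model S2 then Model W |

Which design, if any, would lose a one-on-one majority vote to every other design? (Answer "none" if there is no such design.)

Model W

Head-to-head results (17 engineers):
Model S1 vs Concept 2: Model S1 is ranked higher on 2+1+2 = 5 ballots, Concept 2 on 12. Concept 2 wins 12–5.
Model S1 vs Model S2: 11 to 6, Model S1.
Model S1–Model U: Model S1 9–8.
Model S1 vs Model W: Model S1 is ranked higher on 2+1+5+2 = 10 ballots, Model W on 7. Model S1 wins 10–7.
Concept 2 vs Model S2: 12 to 5, Concept 2.
Concept 2 vs Model U: Concept 2, 9–8.
Concept 2 vs Model W: Concept 2, 15–2.
Model S2 vs Model U: Model S2 preferred on 4+2+2+1 = 9 ballots; Model S2 wins 9–8.
Model S2 vs Model W: Model S2 is ranked higher on 4+2+1+5+2 = 14 ballots, Model W on 3. Model S2 wins 14–3.
Model U vs Model W: 9 to 8, Model U.
Model W is beaten in every head-to-head and is the Condorcet loser.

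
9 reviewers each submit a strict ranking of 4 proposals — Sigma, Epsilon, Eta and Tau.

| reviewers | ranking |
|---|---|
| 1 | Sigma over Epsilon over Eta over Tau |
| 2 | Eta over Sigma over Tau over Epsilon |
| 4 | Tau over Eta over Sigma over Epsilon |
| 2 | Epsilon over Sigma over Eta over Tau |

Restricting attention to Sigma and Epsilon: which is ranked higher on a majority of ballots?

Ballots ranking Sigma above Epsilon: 1 + 2 + 4 = 7.
Ballots ranking Epsilon above Sigma: 9 − 7 = 2.
Sigma wins the head-to-head 7–2.

Sigma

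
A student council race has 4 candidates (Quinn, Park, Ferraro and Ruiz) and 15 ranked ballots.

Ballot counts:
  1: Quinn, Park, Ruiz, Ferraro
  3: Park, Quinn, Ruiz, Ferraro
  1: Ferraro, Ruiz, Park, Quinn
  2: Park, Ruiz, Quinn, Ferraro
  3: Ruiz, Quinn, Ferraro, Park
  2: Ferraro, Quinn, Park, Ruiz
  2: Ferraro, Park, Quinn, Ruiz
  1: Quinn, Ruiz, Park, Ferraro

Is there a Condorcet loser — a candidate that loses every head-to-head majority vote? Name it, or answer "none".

Head-to-head results (15 voters):
Quinn vs Park: Quinn preferred on 1+3+2+1 = 7 ballots; Park wins 8–7.
Quinn vs Ferraro: Quinn preferred on 1+3+2+3+1 = 10 ballots; Quinn wins 10–5.
Quinn vs Ruiz: 9 to 6, Quinn.
Park–Ferraro: Ferraro 8–7.
Park vs Ruiz: Park wins 10–5.
Ferraro vs Ruiz: 1+2+2 = 5 for Ferraro, 10 for Ruiz — Ruiz by 10–5.
Every candidate wins at least one matchup (Quinn beats Ferraro; Park beats Quinn; Ferraro beats Park; Ruiz beats Ferraro), so there is no Condorcet loser.

none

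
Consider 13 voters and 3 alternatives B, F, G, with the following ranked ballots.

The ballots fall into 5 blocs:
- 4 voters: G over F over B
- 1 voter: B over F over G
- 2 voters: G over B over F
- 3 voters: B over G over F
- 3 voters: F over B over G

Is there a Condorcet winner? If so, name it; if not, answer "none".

Pairwise majorities:
B vs F: F wins 7–6.
B vs G: B, 7–6.
F–G: G 9–4.
Every alternative loses at least once (B loses to F; F loses to G; G loses to B). The majority relation contains the cycle B → G → F → B, so there is no Condorcet winner.

none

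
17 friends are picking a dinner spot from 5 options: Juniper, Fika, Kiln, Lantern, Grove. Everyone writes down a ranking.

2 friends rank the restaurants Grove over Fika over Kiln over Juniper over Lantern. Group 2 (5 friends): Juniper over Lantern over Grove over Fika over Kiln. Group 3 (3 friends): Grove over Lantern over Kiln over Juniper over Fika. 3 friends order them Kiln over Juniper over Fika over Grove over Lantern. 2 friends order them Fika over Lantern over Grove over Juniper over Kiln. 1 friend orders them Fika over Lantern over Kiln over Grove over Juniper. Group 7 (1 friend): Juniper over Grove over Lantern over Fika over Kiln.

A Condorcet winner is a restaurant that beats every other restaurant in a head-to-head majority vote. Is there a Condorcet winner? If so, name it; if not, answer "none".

none

Head-to-head results (17 friends):
Juniper vs Fika: 12 to 5, Juniper.
Juniper vs Kiln: 8 to 9, Kiln.
Juniper vs Lantern: 2+5+3+1 = 11 for Juniper, 6 for Lantern — Juniper by 11–6.
Juniper vs Grove: Juniper is ranked higher on 5+3+1 = 9 ballots, Grove on 8. Juniper wins 9–8.
Fika vs Kiln: Fika is ranked higher on 2+5+2+1+1 = 11 ballots, Kiln on 6. Fika wins 11–6.
Fika vs Lantern: Fika is ranked higher on 2+3+2+1 = 8 ballots, Lantern on 9. Lantern wins 9–8.
Fika vs Grove: Fika preferred on 3+2+1 = 6 ballots; Grove wins 11–6.
Kiln vs Lantern: Kiln is ranked higher on 2+3 = 5 ballots, Lantern on 12. Lantern wins 12–5.
Kiln vs Grove: 4 to 13, Grove.
Lantern vs Grove: 8 to 9, Grove.
No restaurant is unbeaten: Juniper loses to Kiln; Fika loses to Juniper; Kiln loses to Fika; Lantern loses to Juniper; Grove loses to Juniper. In particular Juniper > Fika > Kiln > Juniper is a majority cycle — no Condorcet winner exists.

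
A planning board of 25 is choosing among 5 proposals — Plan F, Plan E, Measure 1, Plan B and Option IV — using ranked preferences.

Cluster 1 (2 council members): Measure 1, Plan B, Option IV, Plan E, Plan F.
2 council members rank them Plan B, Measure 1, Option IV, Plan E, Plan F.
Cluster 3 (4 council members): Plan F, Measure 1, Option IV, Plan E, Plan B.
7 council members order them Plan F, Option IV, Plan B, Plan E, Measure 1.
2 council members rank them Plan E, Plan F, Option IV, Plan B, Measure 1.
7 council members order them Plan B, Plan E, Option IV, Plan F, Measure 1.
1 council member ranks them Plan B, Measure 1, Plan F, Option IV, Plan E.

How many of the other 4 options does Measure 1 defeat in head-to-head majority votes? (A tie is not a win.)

Measure 1 against each rival (25 council members):
Measure 1 vs Plan F: Plan F, 20–5.
Measure 1 vs Plan E: Measure 1 preferred on 2+2+4+1 = 9 ballots; Plan E wins 16–9.
Measure 1 vs Plan B: Plan B, 19–6.
Measure 1 vs Option IV: Option IV, 16–9.
Measure 1 beats no one; loses to Plan F, Plan E, Plan B, Option IV — 0 pairwise wins.

0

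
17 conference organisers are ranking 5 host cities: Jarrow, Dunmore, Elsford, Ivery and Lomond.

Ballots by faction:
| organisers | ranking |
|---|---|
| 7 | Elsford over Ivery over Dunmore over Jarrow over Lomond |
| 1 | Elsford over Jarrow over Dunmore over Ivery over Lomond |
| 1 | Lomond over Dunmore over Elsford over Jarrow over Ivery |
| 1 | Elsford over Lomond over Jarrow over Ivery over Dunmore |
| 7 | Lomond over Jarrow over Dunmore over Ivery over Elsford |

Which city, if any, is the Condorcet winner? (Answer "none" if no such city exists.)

Check each pair by majority over 17 ballots:
Jarrow vs Dunmore: Jarrow is ranked higher on 1+1+7 = 9 ballots, Dunmore on 8. Jarrow wins 9–8.
Jarrow vs Elsford: Jarrow is ranked higher on 7 ballots, Elsford on 10. Elsford wins 10–7.
Jarrow vs Ivery: Jarrow preferred on 1+1+1+7 = 10 ballots; Jarrow wins 10–7.
Jarrow vs Lomond: Jarrow preferred on 7+1 = 8 ballots; Lomond wins 9–8.
Dunmore vs Elsford: Dunmore preferred on 1+7 = 8 ballots; Elsford wins 9–8.
Dunmore vs Ivery: 9 to 8, Dunmore.
Dunmore vs Lomond: 8 to 9, Lomond.
Elsford vs Ivery: 10 to 7, Elsford.
Elsford vs Lomond: Elsford is ranked higher on 7+1+1 = 9 ballots, Lomond on 8. Elsford wins 9–8.
Ivery vs Lomond: 7+1 = 8 for Ivery, 9 for Lomond — Lomond by 9–8.
Elsford defeats every rival head-to-head and is the Condorcet winner.

Elsford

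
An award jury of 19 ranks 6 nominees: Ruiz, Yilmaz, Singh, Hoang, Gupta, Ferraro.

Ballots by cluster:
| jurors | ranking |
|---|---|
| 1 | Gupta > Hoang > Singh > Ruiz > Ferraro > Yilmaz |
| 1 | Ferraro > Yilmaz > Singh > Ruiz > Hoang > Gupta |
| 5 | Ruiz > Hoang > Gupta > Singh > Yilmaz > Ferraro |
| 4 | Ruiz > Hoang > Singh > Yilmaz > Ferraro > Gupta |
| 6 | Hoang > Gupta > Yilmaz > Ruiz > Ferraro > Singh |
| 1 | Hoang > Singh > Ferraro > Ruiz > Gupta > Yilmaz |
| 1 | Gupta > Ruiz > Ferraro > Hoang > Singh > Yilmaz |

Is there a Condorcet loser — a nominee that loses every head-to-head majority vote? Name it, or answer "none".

Pairwise majorities:
Ruiz vs Yilmaz: Ruiz, 12–7.
Ruiz vs Singh: Ruiz, 16–3.
Ruiz vs Hoang: Ruiz, 11–8.
Ruiz–Gupta: Ruiz 11–8.
Ruiz–Ferraro: Ruiz 17–2.
Yilmaz vs Singh: 1+6 = 7 for Yilmaz, 12 for Singh — Singh by 12–7.
Yilmaz vs Hoang: 1 to 18, Hoang.
Yilmaz vs Gupta: Gupta, 14–5.
Yilmaz vs Ferraro: 5+4+6 = 15 for Yilmaz, 4 for Ferraro — Yilmaz by 15–4.
Singh vs Hoang: Hoang, 18–1.
Singh vs Gupta: Singh is ranked higher on 1+4+1 = 6 ballots, Gupta on 13. Gupta wins 13–6.
Singh vs Ferraro: Singh wins 11–8.
Hoang–Gupta: Hoang 17–2.
Hoang vs Ferraro: 17 to 2, Hoang.
Gupta vs Ferraro: Gupta preferred on 1+5+6+1 = 13 ballots; Gupta wins 13–6.
Ferraro is beaten in every head-to-head and is the Condorcet loser.

Ferraro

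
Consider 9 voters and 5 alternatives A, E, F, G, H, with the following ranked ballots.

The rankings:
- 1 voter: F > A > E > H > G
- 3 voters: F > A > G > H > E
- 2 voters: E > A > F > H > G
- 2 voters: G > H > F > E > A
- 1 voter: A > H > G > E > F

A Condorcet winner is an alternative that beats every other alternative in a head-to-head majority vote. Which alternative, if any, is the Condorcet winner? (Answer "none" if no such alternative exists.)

Pairwise majorities:
A vs E: A is ranked higher on 1+3+1 = 5 ballots, E on 4. A wins 5–4.
A vs F: A preferred on 2+1 = 3 ballots; F wins 6–3.
A vs G: A preferred on 1+3+2+1 = 7 ballots; A wins 7–2.
A vs H: 7 to 2, A.
E vs F: E preferred on 2+1 = 3 ballots; F wins 6–3.
E vs G: 1+2 = 3 for E, 6 for G — G by 6–3.
E vs H: 1+2 = 3 for E, 6 for H — H by 6–3.
F vs G: F is ranked higher on 1+3+2 = 6 ballots, G on 3. F wins 6–3.
F vs H: F is ranked higher on 1+3+2 = 6 ballots, H on 3. F wins 6–3.
G vs H: G is ranked higher on 3+2 = 5 ballots, H on 4. G wins 5–4.
F beats each of A, E, G, H — F is the Condorcet winner.

F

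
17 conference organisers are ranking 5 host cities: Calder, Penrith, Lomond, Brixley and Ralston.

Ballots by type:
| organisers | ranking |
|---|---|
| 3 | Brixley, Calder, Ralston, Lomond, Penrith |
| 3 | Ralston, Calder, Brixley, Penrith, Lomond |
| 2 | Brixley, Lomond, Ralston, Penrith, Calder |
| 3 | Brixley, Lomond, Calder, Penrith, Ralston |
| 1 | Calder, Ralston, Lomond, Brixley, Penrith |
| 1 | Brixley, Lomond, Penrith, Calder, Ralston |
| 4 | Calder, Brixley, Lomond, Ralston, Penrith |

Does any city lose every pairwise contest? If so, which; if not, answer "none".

Penrith

Pairwise majorities:
Calder vs Penrith: Calder preferred on 3+3+3+1+4 = 14 ballots; Calder wins 14–3.
Calder vs Lomond: Calder is ranked higher on 3+3+1+4 = 11 ballots, Lomond on 6. Calder wins 11–6.
Calder vs Brixley: 8 to 9, Brixley.
Calder vs Ralston: Calder preferred on 3+3+1+1+4 = 12 ballots; Calder wins 12–5.
Penrith vs Lomond: Lomond wins 14–3.
Penrith vs Brixley: Penrith preferred on 0 ballots; Brixley wins 17–0.
Penrith vs Ralston: 3+1 = 4 for Penrith, 13 for Ralston — Ralston by 13–4.
Lomond–Brixley: Brixley 16–1.
Lomond vs Ralston: Lomond wins 10–7.
Brixley vs Ralston: Brixley wins 13–4.
Only Penrith has no wins; Penrith is the Condorcet loser.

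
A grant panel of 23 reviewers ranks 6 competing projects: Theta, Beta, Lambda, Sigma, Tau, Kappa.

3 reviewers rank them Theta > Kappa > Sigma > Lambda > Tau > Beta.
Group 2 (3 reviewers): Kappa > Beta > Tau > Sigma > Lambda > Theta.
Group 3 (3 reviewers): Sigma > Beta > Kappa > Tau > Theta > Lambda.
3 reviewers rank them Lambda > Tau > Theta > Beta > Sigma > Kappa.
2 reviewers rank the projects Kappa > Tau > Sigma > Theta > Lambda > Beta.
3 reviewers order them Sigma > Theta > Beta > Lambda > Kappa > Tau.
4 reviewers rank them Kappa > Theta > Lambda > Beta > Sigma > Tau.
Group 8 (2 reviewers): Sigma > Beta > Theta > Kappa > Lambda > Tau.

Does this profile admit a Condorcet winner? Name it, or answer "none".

Kappa

Head-to-head results (23 reviewers):
Theta vs Beta: Theta wins 15–8.
Theta vs Lambda: Theta is ranked higher on 3+3+2+3+4+2 = 17 ballots, Lambda on 6. Theta wins 17–6.
Theta vs Sigma: Sigma wins 13–10.
Theta vs Tau: 3+3+4+2 = 12 for Theta, 11 for Tau — Theta by 12–11.
Theta vs Kappa: 11 to 12, Kappa.
Beta vs Lambda: 11 to 12, Lambda.
Beta vs Sigma: Sigma, 13–10.
Beta vs Tau: Beta is ranked higher on 3+3+3+4+2 = 15 ballots, Tau on 8. Beta wins 15–8.
Beta vs Kappa: 3+3+3+2 = 11 for Beta, 12 for Kappa — Kappa by 12–11.
Lambda vs Sigma: Sigma wins 16–7.
Lambda vs Tau: Lambda wins 15–8.
Lambda–Kappa: Kappa 17–6.
Sigma vs Tau: Sigma, 15–8.
Sigma vs Kappa: 3+3+3+2 = 11 for Sigma, 12 for Kappa — Kappa by 12–11.
Tau vs Kappa: 3 to 20, Kappa.
Kappa wins every pairwise contest, so Kappa is the Condorcet winner.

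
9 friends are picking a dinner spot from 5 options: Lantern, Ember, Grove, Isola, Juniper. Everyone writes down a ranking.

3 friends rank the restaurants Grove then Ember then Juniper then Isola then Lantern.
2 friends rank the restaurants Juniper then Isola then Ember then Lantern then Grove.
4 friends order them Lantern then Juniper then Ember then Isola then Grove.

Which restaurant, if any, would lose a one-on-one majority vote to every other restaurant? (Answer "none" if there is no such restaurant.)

Pairwise majorities:
Lantern vs Ember: Ember, 5–4.
Lantern vs Grove: Lantern is ranked higher on 2+4 = 6 ballots, Grove on 3. Lantern wins 6–3.
Lantern vs Isola: 4 for Lantern, 5 for Isola — Isola by 5–4.
Lantern vs Juniper: 4 for Lantern, 5 for Juniper — Juniper by 5–4.
Ember vs Grove: 2+4 = 6 for Ember, 3 for Grove — Ember by 6–3.
Ember vs Isola: Ember preferred on 3+4 = 7 ballots; Ember wins 7–2.
Ember vs Juniper: Ember preferred on 3 ballots; Juniper wins 6–3.
Grove vs Isola: 3 for Grove, 6 for Isola — Isola by 6–3.
Grove vs Juniper: Grove is ranked higher on 3 ballots, Juniper on 6. Juniper wins 6–3.
Isola–Juniper: Juniper 9–0.
Grove is beaten in every head-to-head and is the Condorcet loser.

Grove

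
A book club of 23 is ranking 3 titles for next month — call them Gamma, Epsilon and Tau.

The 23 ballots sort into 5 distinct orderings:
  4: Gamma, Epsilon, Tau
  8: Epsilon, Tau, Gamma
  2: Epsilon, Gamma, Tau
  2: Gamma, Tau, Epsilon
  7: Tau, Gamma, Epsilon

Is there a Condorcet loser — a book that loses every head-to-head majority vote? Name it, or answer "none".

none

Pairwise majorities:
Gamma vs Epsilon: Gamma preferred on 4+2+7 = 13 ballots; Gamma wins 13–10.
Gamma vs Tau: Tau, 15–8.
Epsilon vs Tau: Epsilon, 14–9.
Each book has at least one pairwise win (Gamma beats Epsilon; Epsilon beats Tau; Tau beats Gamma) — no Condorcet loser.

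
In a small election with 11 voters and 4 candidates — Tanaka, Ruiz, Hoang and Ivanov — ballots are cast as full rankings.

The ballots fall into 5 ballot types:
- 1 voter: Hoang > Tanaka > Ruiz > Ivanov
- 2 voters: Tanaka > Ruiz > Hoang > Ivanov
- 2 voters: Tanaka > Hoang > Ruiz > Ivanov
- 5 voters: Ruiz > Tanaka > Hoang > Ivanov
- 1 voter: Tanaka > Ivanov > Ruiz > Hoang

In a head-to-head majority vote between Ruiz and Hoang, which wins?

Ballots ranking Ruiz above Hoang: 2 + 5 + 1 = 8.
Ballots ranking Hoang above Ruiz: 11 − 8 = 3.
Ruiz wins the head-to-head 8–3.

Ruiz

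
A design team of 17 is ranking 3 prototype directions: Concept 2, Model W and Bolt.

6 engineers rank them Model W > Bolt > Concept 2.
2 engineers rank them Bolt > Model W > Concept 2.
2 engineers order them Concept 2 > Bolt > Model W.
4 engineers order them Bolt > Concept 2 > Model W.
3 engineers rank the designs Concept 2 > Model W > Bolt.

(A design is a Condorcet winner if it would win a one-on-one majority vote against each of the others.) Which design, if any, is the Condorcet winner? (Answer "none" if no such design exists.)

Pairwise majorities:
Concept 2–Model W: Concept 2 9–8.
Concept 2–Bolt: Bolt 12–5.
Model W–Bolt: Model W 9–8.
No design is unbeaten: Concept 2 loses to Bolt; Model W loses to Concept 2; Bolt loses to Model W. In particular Concept 2 → Model W → Bolt → Concept 2 is a majority cycle — no Condorcet winner exists.

none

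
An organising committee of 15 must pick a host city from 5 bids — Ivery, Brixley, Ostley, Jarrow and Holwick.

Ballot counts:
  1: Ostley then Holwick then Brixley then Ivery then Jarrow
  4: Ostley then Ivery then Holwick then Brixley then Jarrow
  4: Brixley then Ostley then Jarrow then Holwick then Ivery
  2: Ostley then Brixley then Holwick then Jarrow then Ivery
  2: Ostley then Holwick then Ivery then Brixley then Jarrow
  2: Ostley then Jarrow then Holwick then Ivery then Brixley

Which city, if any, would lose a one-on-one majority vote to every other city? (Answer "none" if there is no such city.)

Pairwise majorities:
Ivery vs Brixley: Ivery wins 8–7.
Ivery vs Ostley: 0 to 15, Ostley.
Ivery–Jarrow: Jarrow 8–7.
Ivery vs Holwick: Holwick wins 11–4.
Brixley–Ostley: Ostley 11–4.
Brixley vs Jarrow: Brixley, 13–2.
Brixley vs Holwick: Brixley is ranked higher on 4+2 = 6 ballots, Holwick on 9. Holwick wins 9–6.
Ostley vs Jarrow: Ostley wins 15–0.
Ostley vs Holwick: Ostley preferred on 1+4+4+2+2+2 = 15 ballots; Ostley wins 15–0.
Jarrow vs Holwick: Jarrow preferred on 4+2 = 6 ballots; Holwick wins 9–6.
No city is winless: Ivery beats Brixley; Brixley beats Jarrow; Ostley beats Ivery; Jarrow beats Ivery; Holwick beats Ivery. There is no Condorcet loser.

none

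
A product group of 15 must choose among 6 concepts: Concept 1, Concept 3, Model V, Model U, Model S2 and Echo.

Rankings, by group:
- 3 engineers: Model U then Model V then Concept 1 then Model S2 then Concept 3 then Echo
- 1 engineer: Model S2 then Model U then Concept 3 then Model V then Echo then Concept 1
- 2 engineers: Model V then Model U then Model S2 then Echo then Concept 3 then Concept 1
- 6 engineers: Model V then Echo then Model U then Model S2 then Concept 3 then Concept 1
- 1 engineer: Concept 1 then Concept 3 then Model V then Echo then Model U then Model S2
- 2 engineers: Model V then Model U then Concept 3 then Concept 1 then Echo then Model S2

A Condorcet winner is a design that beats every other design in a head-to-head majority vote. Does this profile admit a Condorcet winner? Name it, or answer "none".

Pairwise majorities:
Concept 1–Concept 3: Concept 3 11–4.
Concept 1 vs Model V: Model V, 14–1.
Concept 1–Model U: Model U 14–1.
Concept 1 vs Model S2: Model S2 wins 9–6.
Concept 1 vs Echo: Echo, 9–6.
Concept 3 vs Model V: Model V wins 13–2.
Concept 3 vs Model U: Model U, 14–1.
Concept 3–Model S2: Model S2 12–3.
Concept 3 vs Echo: Echo, 8–7.
Model V vs Model U: Model V wins 11–4.
Model V–Model S2: Model V 14–1.
Model V vs Echo: Model V wins 15–0.
Model U–Model S2: Model U 14–1.
Model U vs Echo: Model U wins 8–7.
Model S2 vs Echo: Echo, 9–6.
Only Model V has no losses; Model V is the Condorcet winner.

Model V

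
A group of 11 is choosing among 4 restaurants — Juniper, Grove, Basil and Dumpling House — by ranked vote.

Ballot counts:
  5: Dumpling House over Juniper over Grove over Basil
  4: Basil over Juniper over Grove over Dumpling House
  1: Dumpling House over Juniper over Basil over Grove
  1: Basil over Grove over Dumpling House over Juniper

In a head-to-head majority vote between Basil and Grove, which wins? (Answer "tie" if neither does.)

Basil

Ballots ranking Basil above Grove: 4 + 1 + 1 = 6.
Ballots ranking Grove above Basil: 11 − 6 = 5.
Basil wins the head-to-head 6–5.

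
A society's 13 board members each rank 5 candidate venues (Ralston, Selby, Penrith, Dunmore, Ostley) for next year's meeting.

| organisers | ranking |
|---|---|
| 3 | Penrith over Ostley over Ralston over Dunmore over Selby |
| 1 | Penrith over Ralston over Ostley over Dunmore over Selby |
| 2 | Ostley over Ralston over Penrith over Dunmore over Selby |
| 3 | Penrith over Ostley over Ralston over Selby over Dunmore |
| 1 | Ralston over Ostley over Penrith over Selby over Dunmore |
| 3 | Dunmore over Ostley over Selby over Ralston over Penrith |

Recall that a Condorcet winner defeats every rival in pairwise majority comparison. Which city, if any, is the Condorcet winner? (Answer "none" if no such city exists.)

Penrith

Pairwise majorities:
Ralston vs Selby: Ralston wins 10–3.
Ralston vs Penrith: Penrith, 7–6.
Ralston vs Dunmore: Ralston wins 10–3.
Ralston–Ostley: Ostley 11–2.
Selby vs Penrith: Penrith, 10–3.
Selby vs Dunmore: Dunmore, 9–4.
Selby vs Ostley: Ostley, 13–0.
Penrith–Dunmore: Penrith 10–3.
Penrith vs Ostley: Penrith wins 7–6.
Dunmore vs Ostley: Ostley, 10–3.
Penrith defeats every rival head-to-head and is the Condorcet winner.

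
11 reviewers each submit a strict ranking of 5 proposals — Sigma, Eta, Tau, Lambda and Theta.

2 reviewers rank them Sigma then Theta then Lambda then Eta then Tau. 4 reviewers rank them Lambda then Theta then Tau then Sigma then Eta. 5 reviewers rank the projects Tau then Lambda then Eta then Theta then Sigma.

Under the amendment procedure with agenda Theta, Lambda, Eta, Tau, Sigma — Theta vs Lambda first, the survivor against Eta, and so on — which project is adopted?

Lambda

Round 1: Theta vs Lambda — 2–9, Lambda advances.
Round 2: Lambda vs Eta — 11–0, Lambda advances.
Round 3: Lambda vs Tau — 6–5, Lambda advances.
Round 4: Lambda vs Sigma — 9–2, Lambda advances.
Lambda survives the agenda.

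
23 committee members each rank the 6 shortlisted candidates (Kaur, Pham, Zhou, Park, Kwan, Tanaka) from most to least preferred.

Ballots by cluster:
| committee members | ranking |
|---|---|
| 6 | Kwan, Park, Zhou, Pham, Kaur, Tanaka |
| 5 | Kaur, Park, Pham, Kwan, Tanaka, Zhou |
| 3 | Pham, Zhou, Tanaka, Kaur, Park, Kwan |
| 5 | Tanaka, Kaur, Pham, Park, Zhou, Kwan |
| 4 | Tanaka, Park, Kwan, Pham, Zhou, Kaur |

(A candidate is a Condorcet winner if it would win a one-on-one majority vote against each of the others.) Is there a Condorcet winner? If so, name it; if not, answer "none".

Check each pair by majority over 23 ballots:
Kaur vs Pham: 5+5 = 10 for Kaur, 13 for Pham — Pham by 13–10.
Kaur vs Zhou: 10 to 13, Zhou.
Kaur vs Park: 13 to 10, Kaur.
Kaur vs Kwan: 5+3+5 = 13 for Kaur, 10 for Kwan — Kaur by 13–10.
Kaur vs Tanaka: Kaur preferred on 6+5 = 11 ballots; Tanaka wins 12–11.
Pham vs Zhou: 17 to 6, Pham.
Pham vs Park: Pham is ranked higher on 3+5 = 8 ballots, Park on 15. Park wins 15–8.
Pham vs Kwan: Pham is ranked higher on 5+3+5 = 13 ballots, Kwan on 10. Pham wins 13–10.
Pham vs Tanaka: Pham preferred on 6+5+3 = 14 ballots; Pham wins 14–9.
Zhou vs Park: 3 for Zhou, 20 for Park — Park by 20–3.
Zhou vs Kwan: 3+5 = 8 for Zhou, 15 for Kwan — Kwan by 15–8.
Zhou vs Tanaka: 6+3 = 9 for Zhou, 14 for Tanaka — Tanaka by 14–9.
Park vs Kwan: 17 to 6, Park.
Park vs Tanaka: 6+5 = 11 for Park, 12 for Tanaka — Tanaka by 12–11.
Kwan vs Tanaka: 6+5 = 11 for Kwan, 12 for Tanaka — Tanaka by 12–11.
No candidate is unbeaten: Kaur loses to Pham; Pham loses to Park; Zhou loses to Pham; Park loses to Kaur; Kwan loses to Kaur; Tanaka loses to Pham. In particular Kaur → Park → Pham → Kaur is a majority cycle — no Condorcet winner exists.

none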